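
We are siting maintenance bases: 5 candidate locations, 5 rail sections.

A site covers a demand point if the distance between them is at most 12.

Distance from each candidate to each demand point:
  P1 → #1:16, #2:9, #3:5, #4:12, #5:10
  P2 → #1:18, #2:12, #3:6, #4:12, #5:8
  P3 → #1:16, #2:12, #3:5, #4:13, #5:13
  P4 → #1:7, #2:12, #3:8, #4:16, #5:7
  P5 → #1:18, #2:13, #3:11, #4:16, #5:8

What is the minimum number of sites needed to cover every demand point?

2

Coverage sets (demand points within 12 of each site):
  P1: {#2, #3, #4, #5}
  P2: {#2, #3, #4, #5}
  P3: {#2, #3}
  P4: {#1, #2, #3, #5}
  P5: {#3, #5}
No single site covers all 5 demand points.
But {P1, P4} covers everything, so the minimum is 2.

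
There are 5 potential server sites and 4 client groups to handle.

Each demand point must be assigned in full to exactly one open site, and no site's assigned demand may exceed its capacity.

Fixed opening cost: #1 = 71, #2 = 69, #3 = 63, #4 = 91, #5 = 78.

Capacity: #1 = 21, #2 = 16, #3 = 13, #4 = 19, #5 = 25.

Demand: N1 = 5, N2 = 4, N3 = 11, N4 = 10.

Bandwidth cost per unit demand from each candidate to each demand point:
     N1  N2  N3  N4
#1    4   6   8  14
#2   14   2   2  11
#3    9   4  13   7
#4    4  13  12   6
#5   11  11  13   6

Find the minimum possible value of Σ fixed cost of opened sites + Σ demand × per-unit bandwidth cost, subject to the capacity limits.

270

Open {#2, #4}; cheapest assignment that respects the capacities:
  #2 (cap 16, load 15): N2, N3 — cost 4×2 + 11×2 = 30
  #4 (cap 19, load 15): N1, N4 — cost 5×4 + 10×6 = 80
  Shipping 110, fixed 160 → total 270.
  Any other capacity-feasible assignment to {#2, #4} ships for at least 110.
Compare {#2, #5}: its best feasible assignment gives total 292.
Compare {#1, #2, #3}: its best feasible assignment gives total 323.
Every other set of open sites that can feasibly serve all demand totals ≥ 292 even under its best assignment. Minimum: 270.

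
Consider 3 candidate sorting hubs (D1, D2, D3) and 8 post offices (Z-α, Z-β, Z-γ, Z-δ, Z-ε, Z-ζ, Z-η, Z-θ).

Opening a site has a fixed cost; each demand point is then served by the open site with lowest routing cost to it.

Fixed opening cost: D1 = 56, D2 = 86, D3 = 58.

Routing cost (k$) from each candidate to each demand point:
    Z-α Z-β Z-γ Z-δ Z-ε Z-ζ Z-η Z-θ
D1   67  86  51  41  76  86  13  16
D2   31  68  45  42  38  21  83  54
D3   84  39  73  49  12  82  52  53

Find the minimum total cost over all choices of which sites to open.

Open {D1, D2}: assign each demand point to its cheapest open site.
  Z-α→D2 31, Z-β→D2 68, Z-γ→D2 45, Z-δ→D1 41, Z-ε→D2 38, Z-ζ→D2 21, Z-η→D1 13, Z-θ→D1 16
  routing cost 273, fixed 142 → total 415.
Compare {D1, D2, D3}: routing cost 218 + fixed 200 = 418.
Compare {D1, D3}: routing cost 321 + fixed 114 = 435.
Compare {D2, D3}: routing cost 295 + fixed 144 = 439.
All other subsets cost ≥ 418. Minimum total cost: 415.

415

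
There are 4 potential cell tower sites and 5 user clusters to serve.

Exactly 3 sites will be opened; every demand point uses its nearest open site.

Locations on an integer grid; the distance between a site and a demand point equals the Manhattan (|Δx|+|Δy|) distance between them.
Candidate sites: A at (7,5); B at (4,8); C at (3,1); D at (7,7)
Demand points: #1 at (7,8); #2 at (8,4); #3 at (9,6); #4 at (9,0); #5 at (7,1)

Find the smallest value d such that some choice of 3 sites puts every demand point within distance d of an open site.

7

Open {A, B, C}.
  Farthest demand point is #4 at distance 7 (to A); all others are ≤ 7.
With {A, B, D} the worst case is 7.
With {A, C, D} the worst case is 7.
No size-3 selection achieves below 7.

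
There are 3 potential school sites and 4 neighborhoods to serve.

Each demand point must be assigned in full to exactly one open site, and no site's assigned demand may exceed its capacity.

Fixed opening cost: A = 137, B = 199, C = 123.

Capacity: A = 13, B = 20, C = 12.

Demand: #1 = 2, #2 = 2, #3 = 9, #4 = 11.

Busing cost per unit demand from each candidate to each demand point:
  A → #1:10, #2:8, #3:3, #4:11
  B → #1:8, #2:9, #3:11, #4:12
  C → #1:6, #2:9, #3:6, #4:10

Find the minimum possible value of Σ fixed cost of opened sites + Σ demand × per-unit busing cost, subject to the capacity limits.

Open {A, C}; cheapest assignment that respects the capacities:
  A (cap 13, load 13): #1, #2, #3 — cost 2×10 + 2×8 + 9×3 = 63
  C (cap 12, load 11): #4 — cost 11×10 = 110
  Shipping 173, fixed 260 → total 433.
  Any other capacity-feasible assignment to {A, C} ships for at least 173.
Compare {A, B}: its best feasible assignment gives total 527.
Compare {B, C}: its best feasible assignment gives total 538.
Every other set of open sites that can feasibly serve all demand totals ≥ 527 even under its best assignment. Minimum: 433.

433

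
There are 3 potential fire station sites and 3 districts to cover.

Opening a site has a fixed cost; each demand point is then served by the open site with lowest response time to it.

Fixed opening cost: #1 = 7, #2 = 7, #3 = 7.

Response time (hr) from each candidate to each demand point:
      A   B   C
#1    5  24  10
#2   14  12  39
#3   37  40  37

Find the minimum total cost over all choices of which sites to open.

41

Open {#1, #2}: assign each demand point to its cheapest open site.
  A→#1 5, B→#2 12, C→#1 10
  response time 27, fixed 14 → total 41.
Compare {#1}: response time 39 + fixed 7 = 46.
Compare {#1, #2, #3}: response time 27 + fixed 21 = 48.
Compare {#1, #3}: response time 39 + fixed 14 = 53.
All other subsets cost ≥ 46. Minimum total cost: 41.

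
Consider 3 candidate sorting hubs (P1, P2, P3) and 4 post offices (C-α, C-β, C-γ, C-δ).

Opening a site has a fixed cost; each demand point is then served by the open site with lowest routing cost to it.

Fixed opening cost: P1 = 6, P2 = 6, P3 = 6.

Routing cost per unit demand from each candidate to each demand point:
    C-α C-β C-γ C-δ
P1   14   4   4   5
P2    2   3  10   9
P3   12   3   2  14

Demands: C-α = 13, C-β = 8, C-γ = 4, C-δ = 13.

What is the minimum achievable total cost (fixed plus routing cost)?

141

Open {P1, P2, P3}: assign each demand point to its cheapest open site.
  C-α→P2 13×2=26, C-β→P2 8×3=24, C-γ→P3 4×2=8, C-δ→P1 13×5=65
  routing cost 123, fixed 18 → total 141.
Compare {P1, P2}: routing cost 131 + fixed 12 = 143.
Compare {P2, P3}: routing cost 175 + fixed 12 = 187.
Compare {P2}: routing cost 207 + fixed 6 = 213.
All other subsets cost ≥ 143. Minimum total cost: 141.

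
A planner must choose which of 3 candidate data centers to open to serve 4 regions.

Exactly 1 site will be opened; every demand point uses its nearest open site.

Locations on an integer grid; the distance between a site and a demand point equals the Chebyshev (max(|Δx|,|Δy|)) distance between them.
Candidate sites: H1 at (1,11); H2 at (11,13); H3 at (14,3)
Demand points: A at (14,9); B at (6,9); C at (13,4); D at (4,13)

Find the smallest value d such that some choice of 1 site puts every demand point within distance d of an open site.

9

Open {H2}.
  Farthest demand point is C at distance 9 (to H2); all others are ≤ 9.
With {H3} the worst case is 10.
With {H1} the worst case is 13.
No size-1 selection achieves below 9.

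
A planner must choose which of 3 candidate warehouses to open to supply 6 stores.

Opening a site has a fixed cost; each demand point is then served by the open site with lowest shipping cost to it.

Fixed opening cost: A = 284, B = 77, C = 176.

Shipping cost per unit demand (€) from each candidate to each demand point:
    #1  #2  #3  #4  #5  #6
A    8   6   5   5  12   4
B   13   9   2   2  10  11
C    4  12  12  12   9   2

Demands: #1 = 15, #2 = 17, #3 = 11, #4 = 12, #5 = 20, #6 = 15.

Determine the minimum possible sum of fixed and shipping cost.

722

Open {B, C}: assign each demand point to its cheapest open site.
  #1→C 15×4=60, #2→B 17×9=153, #3→B 11×2=22, #4→B 12×2=24, #5→C 20×9=180, #6→C 15×2=30
  shipping cost 469, fixed 253 → total 722.
Compare {B}: shipping cost 759 + fixed 77 = 836.
Compare {A, B}: shipping cost 528 + fixed 361 = 889.
Compare {A}: shipping cost 637 + fixed 284 = 921.
All other subsets cost ≥ 836. Minimum total cost: 722.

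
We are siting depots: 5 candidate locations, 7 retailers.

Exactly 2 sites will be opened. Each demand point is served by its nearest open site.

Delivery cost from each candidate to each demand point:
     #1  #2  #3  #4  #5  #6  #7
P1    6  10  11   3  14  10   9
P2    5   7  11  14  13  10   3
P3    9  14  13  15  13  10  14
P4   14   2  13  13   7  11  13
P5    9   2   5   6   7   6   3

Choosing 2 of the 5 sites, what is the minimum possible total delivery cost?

32

Open {P1, P5}.
  #1→P1 6, #2→P5 2, #3→P5 5, #4→P1 3, #5→P5 7, #6→P5 6, #7→P5 3  ⇒ total 32.
Compare {P2, P5}: total 34.
Compare {P3, P5}: total 38.
No size-2 selection does better; minimum is 32.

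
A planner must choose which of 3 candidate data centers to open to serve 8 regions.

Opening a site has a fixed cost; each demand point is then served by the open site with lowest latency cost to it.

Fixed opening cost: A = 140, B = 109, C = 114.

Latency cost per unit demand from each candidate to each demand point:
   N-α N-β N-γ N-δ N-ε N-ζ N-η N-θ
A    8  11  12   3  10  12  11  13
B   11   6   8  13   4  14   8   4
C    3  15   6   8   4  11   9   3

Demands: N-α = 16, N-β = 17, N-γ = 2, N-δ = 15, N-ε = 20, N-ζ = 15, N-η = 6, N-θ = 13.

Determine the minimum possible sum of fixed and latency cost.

Open {B, C}: assign each demand point to its cheapest open site.
  N-α→C 16×3=48, N-β→B 17×6=102, N-γ→C 2×6=12, N-δ→C 15×8=120, N-ε→B 20×4=80, N-ζ→C 15×11=165, N-η→B 6×8=48, N-θ→C 13×3=39
  latency cost 614, fixed 223 → total 837.
Compare {A, C}: latency cost 630 + fixed 254 = 884.
Compare {C}: latency cost 773 + fixed 114 = 887.
Compare {A, B}: latency cost 651 + fixed 249 = 900.
All other subsets cost ≥ 884. Minimum total cost: 837.

837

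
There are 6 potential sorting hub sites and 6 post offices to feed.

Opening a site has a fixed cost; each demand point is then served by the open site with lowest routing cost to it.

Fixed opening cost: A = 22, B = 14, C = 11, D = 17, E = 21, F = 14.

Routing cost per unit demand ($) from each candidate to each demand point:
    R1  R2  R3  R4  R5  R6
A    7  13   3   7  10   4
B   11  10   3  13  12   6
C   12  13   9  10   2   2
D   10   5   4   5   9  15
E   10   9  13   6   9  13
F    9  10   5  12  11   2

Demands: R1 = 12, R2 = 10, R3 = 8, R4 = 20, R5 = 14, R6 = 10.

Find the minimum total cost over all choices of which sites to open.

Open {A, C, D}: assign each demand point to its cheapest open site.
  R1→A 12×7=84, R2→D 10×5=50, R3→A 8×3=24, R4→D 20×5=100, R5→C 14×2=28, R6→C 10×2=20
  routing cost 306, fixed 50 → total 356.
Compare {A, B, C, D}: routing cost 306 + fixed 64 = 370.
Compare {A, C, D, F}: routing cost 306 + fixed 64 = 370.
Compare {A, C, D, E}: routing cost 306 + fixed 71 = 377.
All other subsets cost ≥ 370. Minimum total cost: 356.

356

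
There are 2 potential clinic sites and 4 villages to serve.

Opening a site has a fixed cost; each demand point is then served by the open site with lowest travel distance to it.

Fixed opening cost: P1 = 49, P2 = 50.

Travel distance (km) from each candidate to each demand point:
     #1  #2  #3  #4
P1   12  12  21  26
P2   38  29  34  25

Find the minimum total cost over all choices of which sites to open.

120

Open {P1}: assign each demand point to its cheapest open site.
  #1→P1 12, #2→P1 12, #3→P1 21, #4→P1 26
  travel distance 71, fixed 49 → total 120.
Compare {P1, P2}: travel distance 70 + fixed 99 = 169.
Compare {P2}: travel distance 126 + fixed 50 = 176.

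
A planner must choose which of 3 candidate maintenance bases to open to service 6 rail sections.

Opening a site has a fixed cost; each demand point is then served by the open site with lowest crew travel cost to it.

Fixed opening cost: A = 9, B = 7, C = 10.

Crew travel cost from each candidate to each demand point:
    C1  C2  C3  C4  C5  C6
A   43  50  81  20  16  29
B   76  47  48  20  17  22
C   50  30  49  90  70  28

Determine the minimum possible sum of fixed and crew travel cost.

204

Open {B, C}: assign each demand point to its cheapest open site.
  C1→C 50, C2→C 30, C3→B 48, C4→B 20, C5→B 17, C6→B 22
  crew travel cost 187, fixed 17 → total 204.
Compare {A, C}: crew travel cost 186 + fixed 19 = 205.
Compare {A, B, C}: crew travel cost 179 + fixed 26 = 205.
Compare {A, B}: crew travel cost 196 + fixed 16 = 212.
All other subsets cost ≥ 205. Minimum total cost: 204.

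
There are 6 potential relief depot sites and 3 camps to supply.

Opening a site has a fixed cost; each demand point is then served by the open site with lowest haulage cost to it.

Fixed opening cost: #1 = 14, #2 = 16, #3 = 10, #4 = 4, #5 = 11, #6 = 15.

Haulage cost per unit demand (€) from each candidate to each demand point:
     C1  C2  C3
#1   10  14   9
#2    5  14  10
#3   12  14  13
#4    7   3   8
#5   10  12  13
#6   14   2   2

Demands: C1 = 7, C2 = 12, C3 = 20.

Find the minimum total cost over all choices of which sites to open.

130

Open {#2, #6}: assign each demand point to its cheapest open site.
  C1→#2 7×5=35, C2→#6 12×2=24, C3→#6 20×2=40
  haulage cost 99, fixed 31 → total 130.
Compare {#4, #6}: haulage cost 113 + fixed 19 = 132.
Compare {#2, #4, #6}: haulage cost 99 + fixed 35 = 134.
Compare {#2, #3, #6}: haulage cost 99 + fixed 41 = 140.
All other subsets cost ≥ 132. Minimum total cost: 130.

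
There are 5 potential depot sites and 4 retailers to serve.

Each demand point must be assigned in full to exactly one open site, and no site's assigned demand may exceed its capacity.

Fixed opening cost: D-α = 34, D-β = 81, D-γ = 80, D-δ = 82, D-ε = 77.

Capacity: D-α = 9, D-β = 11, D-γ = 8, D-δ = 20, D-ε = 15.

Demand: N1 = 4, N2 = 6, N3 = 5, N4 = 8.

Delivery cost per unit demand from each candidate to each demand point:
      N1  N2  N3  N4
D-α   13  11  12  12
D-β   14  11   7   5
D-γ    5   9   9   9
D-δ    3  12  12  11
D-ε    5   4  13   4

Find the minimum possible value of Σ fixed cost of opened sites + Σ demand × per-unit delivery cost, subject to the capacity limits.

279

Open {D-α, D-ε}; cheapest assignment that respects the capacities:
  D-α (cap 9, load 9): N1, N3 — cost 4×13 + 5×12 = 112
  D-ε (cap 15, load 14): N2, N4 — cost 6×4 + 8×4 = 56
  Shipping 168, fixed 111 → total 279.
  Any other capacity-feasible assignment to {D-α, D-ε} ships for at least 168.
Compare {D-δ, D-ε}: its best feasible assignment gives total 287.
Compare {D-β, D-ε}: its best feasible assignment gives total 305.
Every other set of open sites that can feasibly serve all demand totals ≥ 287 even under its best assignment. Minimum: 279.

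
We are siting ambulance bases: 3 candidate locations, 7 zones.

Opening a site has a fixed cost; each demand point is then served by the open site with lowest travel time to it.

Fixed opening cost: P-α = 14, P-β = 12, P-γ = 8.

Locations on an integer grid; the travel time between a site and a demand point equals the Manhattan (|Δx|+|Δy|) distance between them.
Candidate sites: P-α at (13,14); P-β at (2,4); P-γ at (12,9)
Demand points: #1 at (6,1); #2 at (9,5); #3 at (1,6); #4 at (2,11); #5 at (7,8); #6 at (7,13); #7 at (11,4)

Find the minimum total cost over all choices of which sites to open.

Open {P-β, P-γ}: assign each demand point to its cheapest open site.
  #1→P-β 7, #2→P-γ 7, #3→P-β 3, #4→P-β 7, #5→P-γ 6, #6→P-γ 9, #7→P-γ 6
  travel time 45, fixed 20 → total 65.
Compare {P-β}: travel time 57 + fixed 12 = 69.
Compare {P-γ}: travel time 68 + fixed 8 = 76.
Compare {P-α, P-β}: travel time 50 + fixed 26 = 76.
All other subsets cost ≥ 69. Minimum total cost: 65.

65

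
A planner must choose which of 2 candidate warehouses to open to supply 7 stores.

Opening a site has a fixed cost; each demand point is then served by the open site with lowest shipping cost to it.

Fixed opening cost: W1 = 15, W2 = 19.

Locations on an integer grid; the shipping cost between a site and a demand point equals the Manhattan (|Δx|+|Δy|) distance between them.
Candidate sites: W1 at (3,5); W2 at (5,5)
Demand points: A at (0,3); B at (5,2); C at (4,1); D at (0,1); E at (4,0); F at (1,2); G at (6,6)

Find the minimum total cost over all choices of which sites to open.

52

Open {W1}: assign each demand point to its cheapest open site.
  A→W1 5, B→W1 5, C→W1 5, D→W1 7, E→W1 6, F→W1 5, G→W1 4
  shipping cost 37, fixed 15 → total 52.
Compare {W2}: shipping cost 39 + fixed 19 = 58.
Compare {W1, W2}: shipping cost 33 + fixed 34 = 67.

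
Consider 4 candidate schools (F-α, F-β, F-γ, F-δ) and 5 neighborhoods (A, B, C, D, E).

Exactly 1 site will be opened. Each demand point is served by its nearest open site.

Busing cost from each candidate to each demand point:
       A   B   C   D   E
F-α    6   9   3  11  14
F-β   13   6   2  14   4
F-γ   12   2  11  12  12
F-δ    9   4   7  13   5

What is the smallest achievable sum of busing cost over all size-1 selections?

38

Open {F-δ}.
  A→F-δ 9, B→F-δ 4, C→F-δ 7, D→F-δ 13, E→F-δ 5  ⇒ total 38.
Compare {F-β}: total 39.
Compare {F-α}: total 43.
No size-1 selection does better; minimum is 38.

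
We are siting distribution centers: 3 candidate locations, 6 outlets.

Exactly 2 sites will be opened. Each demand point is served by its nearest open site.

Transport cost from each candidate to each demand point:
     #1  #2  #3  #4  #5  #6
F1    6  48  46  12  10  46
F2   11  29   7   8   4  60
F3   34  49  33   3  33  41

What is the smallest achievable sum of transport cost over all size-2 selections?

Open {F2, F3}.
  #1→F2 11, #2→F2 29, #3→F2 7, #4→F3 3, #5→F2 4, #6→F3 41  ⇒ total 95.
Compare {F1, F2}: total 100.
Compare {F1, F3}: total 141.

95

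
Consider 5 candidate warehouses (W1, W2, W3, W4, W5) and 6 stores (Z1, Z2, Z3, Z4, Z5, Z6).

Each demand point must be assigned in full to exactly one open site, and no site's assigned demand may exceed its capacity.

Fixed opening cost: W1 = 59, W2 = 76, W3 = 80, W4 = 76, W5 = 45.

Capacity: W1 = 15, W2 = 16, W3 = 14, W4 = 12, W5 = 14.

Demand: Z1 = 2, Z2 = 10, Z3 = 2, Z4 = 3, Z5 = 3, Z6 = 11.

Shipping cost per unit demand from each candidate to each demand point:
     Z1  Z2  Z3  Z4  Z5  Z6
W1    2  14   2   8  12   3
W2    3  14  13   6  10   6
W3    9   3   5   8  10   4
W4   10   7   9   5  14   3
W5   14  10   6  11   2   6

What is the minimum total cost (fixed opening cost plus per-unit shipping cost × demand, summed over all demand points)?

Open {W1, W3, W5}; cheapest assignment that respects the capacities:
  W1 (cap 15, load 15): Z1, Z3, Z6 — cost 2×2 + 2×2 + 11×3 = 41
  W3 (cap 14, load 13): Z2, Z4 — cost 10×3 + 3×8 = 54
  W5 (cap 14, load 3): Z5 — cost 3×2 = 6
  Shipping 101, fixed 184 → total 285.
  Any other capacity-feasible assignment to {W1, W3, W5} ships for at least 101.
Compare {W1, W4, W5}: its best feasible assignment gives total 330.
Compare {W1, W3, W4}: its best feasible assignment gives total 331.
Every other set of open sites that can feasibly serve all demand totals ≥ 330 even under its best assignment. Minimum: 285.

285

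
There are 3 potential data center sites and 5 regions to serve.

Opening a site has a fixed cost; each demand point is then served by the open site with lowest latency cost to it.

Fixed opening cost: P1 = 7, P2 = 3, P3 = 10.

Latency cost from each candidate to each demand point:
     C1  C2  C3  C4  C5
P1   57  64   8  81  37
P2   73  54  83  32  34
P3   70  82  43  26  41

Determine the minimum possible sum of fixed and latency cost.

195

Open {P1, P2}: assign each demand point to its cheapest open site.
  C1→P1 57, C2→P2 54, C3→P1 8, C4→P2 32, C5→P2 34
  latency cost 185, fixed 10 → total 195.
Compare {P1, P2, P3}: latency cost 179 + fixed 20 = 199.
Compare {P1, P3}: latency cost 192 + fixed 17 = 209.
Compare {P2, P3}: latency cost 227 + fixed 13 = 240.
All other subsets cost ≥ 199. Minimum total cost: 195.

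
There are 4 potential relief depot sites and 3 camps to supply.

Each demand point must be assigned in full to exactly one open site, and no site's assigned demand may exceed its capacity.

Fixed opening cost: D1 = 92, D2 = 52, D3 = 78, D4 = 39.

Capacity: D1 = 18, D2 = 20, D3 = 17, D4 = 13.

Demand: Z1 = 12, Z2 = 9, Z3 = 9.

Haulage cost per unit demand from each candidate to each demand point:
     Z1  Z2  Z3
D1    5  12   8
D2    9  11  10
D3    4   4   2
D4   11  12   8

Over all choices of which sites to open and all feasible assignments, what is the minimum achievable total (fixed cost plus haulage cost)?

Open {D2, D3}; cheapest assignment that respects the capacities:
  D2 (cap 20, load 18): Z2, Z3 — cost 9×11 + 9×10 = 189
  D3 (cap 17, load 12): Z1 — cost 12×4 = 48
  Shipping 237, fixed 130 → total 367.
  Any other capacity-feasible assignment to {D2, D3} ships for at least 237.
Compare {D1, D3, D4}: its best feasible assignment gives total 377.
Compare {D2, D3, D4}: its best feasible assignment gives total 385.
Every other set of open sites that can feasibly serve all demand totals ≥ 377 even under its best assignment. Minimum: 367.

367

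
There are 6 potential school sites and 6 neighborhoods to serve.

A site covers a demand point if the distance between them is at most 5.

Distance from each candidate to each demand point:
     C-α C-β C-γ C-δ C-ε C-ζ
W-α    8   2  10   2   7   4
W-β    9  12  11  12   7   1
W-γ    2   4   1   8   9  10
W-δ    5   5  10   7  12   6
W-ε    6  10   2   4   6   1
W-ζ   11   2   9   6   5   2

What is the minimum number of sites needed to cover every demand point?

Coverage sets (demand points within 5 of each site):
  W-α: {C-β, C-δ, C-ζ}
  W-β: {C-ζ}
  W-γ: {C-α, C-β, C-γ}
  W-δ: {C-α, C-β}
  W-ε: {C-γ, C-δ, C-ζ}
  W-ζ: {C-β, C-ε, C-ζ}
No 2 sites suffice: every size-2 union leaves at least one demand point uncovered.
But {W-α, W-γ, W-ζ} covers everything, so the minimum is 3.

3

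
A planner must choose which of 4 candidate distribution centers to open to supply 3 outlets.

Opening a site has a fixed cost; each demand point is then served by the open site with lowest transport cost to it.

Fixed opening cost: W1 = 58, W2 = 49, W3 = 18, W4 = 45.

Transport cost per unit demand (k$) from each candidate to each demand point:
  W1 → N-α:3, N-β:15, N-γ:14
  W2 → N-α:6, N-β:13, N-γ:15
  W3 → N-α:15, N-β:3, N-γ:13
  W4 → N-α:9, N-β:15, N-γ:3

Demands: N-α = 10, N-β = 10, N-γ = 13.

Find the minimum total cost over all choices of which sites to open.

220

Open {W1, W3, W4}: assign each demand point to its cheapest open site.
  N-α→W1 10×3=30, N-β→W3 10×3=30, N-γ→W4 13×3=39
  transport cost 99, fixed 121 → total 220.
Compare {W3, W4}: transport cost 159 + fixed 63 = 222.
Compare {W2, W3, W4}: transport cost 129 + fixed 112 = 241.
Compare {W1, W2, W3, W4}: transport cost 99 + fixed 170 = 269.
All other subsets cost ≥ 222. Minimum total cost: 220.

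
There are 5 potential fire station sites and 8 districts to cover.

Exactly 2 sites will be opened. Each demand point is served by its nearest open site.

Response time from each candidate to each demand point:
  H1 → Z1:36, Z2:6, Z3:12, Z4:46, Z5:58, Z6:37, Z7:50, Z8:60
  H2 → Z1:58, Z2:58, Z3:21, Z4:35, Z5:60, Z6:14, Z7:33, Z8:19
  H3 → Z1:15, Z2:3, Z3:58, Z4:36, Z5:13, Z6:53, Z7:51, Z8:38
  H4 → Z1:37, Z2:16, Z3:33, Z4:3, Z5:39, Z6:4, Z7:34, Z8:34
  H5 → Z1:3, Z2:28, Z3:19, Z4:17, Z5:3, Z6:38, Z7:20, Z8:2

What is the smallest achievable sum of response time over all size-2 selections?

70

Open {H4, H5}.
  Z1→H5 3, Z2→H4 16, Z3→H5 19, Z4→H4 3, Z5→H5 3, Z6→H4 4, Z7→H5 20, Z8→H5 2  ⇒ total 70.
Compare {H1, H5}: total 100.
Compare {H3, H5}: total 105.
No size-2 selection does better; minimum is 70.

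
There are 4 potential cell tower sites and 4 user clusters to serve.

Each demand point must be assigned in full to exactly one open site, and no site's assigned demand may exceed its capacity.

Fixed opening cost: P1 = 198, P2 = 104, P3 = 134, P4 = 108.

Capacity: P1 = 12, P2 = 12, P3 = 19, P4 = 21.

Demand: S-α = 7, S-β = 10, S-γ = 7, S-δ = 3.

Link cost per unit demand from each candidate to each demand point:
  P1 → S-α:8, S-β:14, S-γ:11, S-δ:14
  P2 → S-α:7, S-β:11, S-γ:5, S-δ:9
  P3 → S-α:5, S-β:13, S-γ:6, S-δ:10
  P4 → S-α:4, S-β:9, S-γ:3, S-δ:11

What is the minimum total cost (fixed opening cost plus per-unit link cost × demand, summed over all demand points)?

Open {P2, P4}; cheapest assignment that respects the capacities:
  P2 (cap 12, load 10): S-γ, S-δ — cost 7×5 + 3×9 = 62
  P4 (cap 21, load 17): S-α, S-β — cost 7×4 + 10×9 = 118
  Shipping 180, fixed 212 → total 392.
  Any other capacity-feasible assignment to {P2, P4} ships for at least 180.
Compare {P3, P4}: its best feasible assignment gives total 418.
Compare {P2, P3}: its best feasible assignment gives total 455.
Every other set of open sites that can feasibly serve all demand totals ≥ 418 even under its best assignment. Minimum: 392.

392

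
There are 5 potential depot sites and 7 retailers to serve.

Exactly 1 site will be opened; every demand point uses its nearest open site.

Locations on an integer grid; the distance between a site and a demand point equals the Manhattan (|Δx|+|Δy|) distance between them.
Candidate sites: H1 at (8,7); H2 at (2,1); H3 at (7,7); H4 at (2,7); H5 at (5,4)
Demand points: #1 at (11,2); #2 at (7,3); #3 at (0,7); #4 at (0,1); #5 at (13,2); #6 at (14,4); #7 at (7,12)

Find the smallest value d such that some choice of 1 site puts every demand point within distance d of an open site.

Open {H5}.
  Farthest demand point is #5 at distance 10 (to H5); all others are ≤ 10.
With {H3} the worst case is 13.
With {H1} the worst case is 14.
No size-1 selection achieves below 10.

10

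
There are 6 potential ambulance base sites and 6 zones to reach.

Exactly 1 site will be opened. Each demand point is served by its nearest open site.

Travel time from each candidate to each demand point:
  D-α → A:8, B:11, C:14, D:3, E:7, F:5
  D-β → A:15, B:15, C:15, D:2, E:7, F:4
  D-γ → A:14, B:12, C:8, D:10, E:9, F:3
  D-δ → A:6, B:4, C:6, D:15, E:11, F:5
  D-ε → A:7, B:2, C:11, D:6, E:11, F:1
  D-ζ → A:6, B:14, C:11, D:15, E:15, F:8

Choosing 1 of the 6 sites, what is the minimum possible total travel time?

Open {D-ε}.
  A→D-ε 7, B→D-ε 2, C→D-ε 11, D→D-ε 6, E→D-ε 11, F→D-ε 1  ⇒ total 38.
Compare {D-δ}: total 47.
Compare {D-α}: total 48.
No size-1 selection does better; minimum is 38.

38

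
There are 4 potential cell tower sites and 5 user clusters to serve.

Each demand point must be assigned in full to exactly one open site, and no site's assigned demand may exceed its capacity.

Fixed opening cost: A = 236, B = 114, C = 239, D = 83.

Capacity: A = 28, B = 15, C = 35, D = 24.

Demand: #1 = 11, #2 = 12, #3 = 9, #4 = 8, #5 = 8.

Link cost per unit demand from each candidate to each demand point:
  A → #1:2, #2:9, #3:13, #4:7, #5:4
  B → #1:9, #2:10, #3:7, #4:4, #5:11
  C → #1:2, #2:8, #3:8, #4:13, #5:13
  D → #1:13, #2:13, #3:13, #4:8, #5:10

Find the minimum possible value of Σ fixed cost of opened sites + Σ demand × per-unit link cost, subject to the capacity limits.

Open {C, D}; cheapest assignment that respects the capacities:
  C (cap 35, load 32): #1, #2, #3 — cost 11×2 + 12×8 + 9×8 = 190
  D (cap 24, load 16): #4, #5 — cost 8×8 + 8×10 = 144
  Shipping 334, fixed 322 → total 656.
  Any other capacity-feasible assignment to {C, D} ships for at least 334.
Compare {A, D}: its best feasible assignment gives total 702.
Compare {B, C, D}: its best feasible assignment gives total 738.
Every other set of open sites that can feasibly serve all demand totals ≥ 702 even under its best assignment. Minimum: 656.

656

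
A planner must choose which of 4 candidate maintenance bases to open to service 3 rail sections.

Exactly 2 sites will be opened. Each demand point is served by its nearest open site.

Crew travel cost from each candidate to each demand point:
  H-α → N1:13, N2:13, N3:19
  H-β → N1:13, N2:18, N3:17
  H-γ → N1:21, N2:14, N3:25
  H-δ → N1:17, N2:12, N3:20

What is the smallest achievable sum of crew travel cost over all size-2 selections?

Open {H-β, H-δ}.
  N1→H-β 13, N2→H-δ 12, N3→H-β 17  ⇒ total 42.
Compare {H-α, H-β}: total 43.
Compare {H-α, H-δ}: total 44.
No size-2 selection does better; minimum is 42.

42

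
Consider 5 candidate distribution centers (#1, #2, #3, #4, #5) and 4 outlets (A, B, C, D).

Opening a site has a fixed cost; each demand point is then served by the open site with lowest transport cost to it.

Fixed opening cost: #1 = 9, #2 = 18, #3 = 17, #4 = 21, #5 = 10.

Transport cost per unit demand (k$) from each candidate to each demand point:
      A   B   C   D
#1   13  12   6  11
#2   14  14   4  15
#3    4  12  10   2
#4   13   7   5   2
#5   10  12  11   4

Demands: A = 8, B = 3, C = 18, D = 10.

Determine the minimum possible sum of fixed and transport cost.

195

Open {#2, #3}: assign each demand point to its cheapest open site.
  A→#3 8×4=32, B→#3 3×12=36, C→#2 18×4=72, D→#3 10×2=20
  transport cost 160, fixed 35 → total 195.
Compare {#3, #4}: transport cost 163 + fixed 38 = 201.
Compare {#2, #3, #4}: transport cost 145 + fixed 56 = 201.
Compare {#1, #2, #3}: transport cost 160 + fixed 44 = 204.
All other subsets cost ≥ 201. Minimum total cost: 195.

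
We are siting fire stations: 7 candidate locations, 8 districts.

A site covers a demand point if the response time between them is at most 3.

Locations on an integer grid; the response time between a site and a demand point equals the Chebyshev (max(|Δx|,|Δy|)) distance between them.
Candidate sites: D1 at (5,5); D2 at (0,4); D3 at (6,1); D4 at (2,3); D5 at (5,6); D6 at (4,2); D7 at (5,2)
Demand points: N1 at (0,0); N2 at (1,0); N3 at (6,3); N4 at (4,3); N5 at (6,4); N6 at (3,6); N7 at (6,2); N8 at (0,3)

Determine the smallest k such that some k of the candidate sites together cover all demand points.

Coverage sets (demand points within 3 of each site):
  D1: {N3, N4, N5, N6, N7}
  D2: {N6, N8}
  D3: {N3, N4, N5, N7}
  D4: {N1, N2, N4, N6, N8}
  D5: {N3, N4, N5, N6}
  D6: {N2, N3, N4, N5, N7}
  D7: {N3, N4, N5, N7}
No single site covers all 8 demand points.
But {D1, D4} covers everything, so the minimum is 2.

2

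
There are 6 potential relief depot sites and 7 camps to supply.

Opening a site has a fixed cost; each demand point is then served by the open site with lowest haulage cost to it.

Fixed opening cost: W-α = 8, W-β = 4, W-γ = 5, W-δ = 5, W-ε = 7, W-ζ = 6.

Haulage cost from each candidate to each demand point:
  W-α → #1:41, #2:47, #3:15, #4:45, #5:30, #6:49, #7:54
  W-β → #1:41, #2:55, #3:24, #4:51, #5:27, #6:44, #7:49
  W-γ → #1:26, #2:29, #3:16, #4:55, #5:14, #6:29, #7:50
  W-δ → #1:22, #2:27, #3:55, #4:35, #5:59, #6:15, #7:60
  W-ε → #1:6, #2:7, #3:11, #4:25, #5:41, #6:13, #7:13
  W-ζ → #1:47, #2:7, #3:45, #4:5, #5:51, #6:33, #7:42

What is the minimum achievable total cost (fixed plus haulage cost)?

87

Open {W-γ, W-ε, W-ζ}: assign each demand point to its cheapest open site.
  #1→W-ε 6, #2→W-ε 7, #3→W-ε 11, #4→W-ζ 5, #5→W-γ 14, #6→W-ε 13, #7→W-ε 13
  haulage cost 69, fixed 18 → total 87.
Compare {W-β, W-γ, W-ε, W-ζ}: haulage cost 69 + fixed 22 = 91.
Compare {W-γ, W-δ, W-ε, W-ζ}: haulage cost 69 + fixed 23 = 92.
Compare {W-α, W-γ, W-ε, W-ζ}: haulage cost 69 + fixed 26 = 95.
All other subsets cost ≥ 91. Minimum total cost: 87.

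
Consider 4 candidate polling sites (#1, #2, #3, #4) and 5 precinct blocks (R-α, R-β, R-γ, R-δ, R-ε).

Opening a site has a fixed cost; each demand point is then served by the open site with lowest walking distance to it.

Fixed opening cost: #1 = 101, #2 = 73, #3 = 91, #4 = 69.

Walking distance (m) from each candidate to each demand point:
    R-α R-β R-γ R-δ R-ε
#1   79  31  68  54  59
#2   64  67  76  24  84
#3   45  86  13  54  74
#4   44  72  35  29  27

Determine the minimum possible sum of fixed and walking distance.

Open {#4}: assign each demand point to its cheapest open site.
  R-α→#4 44, R-β→#4 72, R-γ→#4 35, R-δ→#4 29, R-ε→#4 27
  walking distance 207, fixed 69 → total 276.
Compare {#1, #4}: walking distance 166 + fixed 170 = 336.
Compare {#2, #4}: walking distance 197 + fixed 142 = 339.
Compare {#3, #4}: walking distance 185 + fixed 160 = 345.
All other subsets cost ≥ 336. Minimum total cost: 276.

276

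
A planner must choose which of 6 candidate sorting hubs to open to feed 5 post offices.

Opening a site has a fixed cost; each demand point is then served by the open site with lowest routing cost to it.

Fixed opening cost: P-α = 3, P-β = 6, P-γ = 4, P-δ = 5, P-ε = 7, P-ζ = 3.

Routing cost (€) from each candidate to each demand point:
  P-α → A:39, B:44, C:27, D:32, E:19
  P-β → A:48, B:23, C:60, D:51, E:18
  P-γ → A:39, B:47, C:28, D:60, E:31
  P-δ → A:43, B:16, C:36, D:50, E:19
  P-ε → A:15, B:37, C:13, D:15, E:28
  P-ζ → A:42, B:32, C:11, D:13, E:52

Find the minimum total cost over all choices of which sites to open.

Open {P-δ, P-ε, P-ζ}: assign each demand point to its cheapest open site.
  A→P-ε 15, B→P-δ 16, C→P-ζ 11, D→P-ζ 13, E→P-δ 19
  routing cost 74, fixed 15 → total 89.
Compare {P-δ, P-ε}: routing cost 78 + fixed 12 = 90.
Compare {P-α, P-δ, P-ε, P-ζ}: routing cost 74 + fixed 18 = 92.
Compare {P-α, P-δ, P-ε}: routing cost 78 + fixed 15 = 93.
All other subsets cost ≥ 90. Minimum total cost: 89.

89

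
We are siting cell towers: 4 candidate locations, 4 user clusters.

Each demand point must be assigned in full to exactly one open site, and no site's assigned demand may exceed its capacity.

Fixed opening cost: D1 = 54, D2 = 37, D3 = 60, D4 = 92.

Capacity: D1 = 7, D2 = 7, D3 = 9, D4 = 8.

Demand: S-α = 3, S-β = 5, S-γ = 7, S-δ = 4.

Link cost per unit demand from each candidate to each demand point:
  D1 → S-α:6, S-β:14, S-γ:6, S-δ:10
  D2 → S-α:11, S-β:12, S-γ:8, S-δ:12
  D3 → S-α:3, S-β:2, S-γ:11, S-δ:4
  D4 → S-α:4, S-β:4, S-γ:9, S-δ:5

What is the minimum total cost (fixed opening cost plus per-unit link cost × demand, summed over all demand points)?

251

Open {D1, D2, D3}; cheapest assignment that respects the capacities:
  D1 (cap 7, load 3): S-α — cost 3×6 = 18
  D2 (cap 7, load 7): S-γ — cost 7×8 = 56
  D3 (cap 9, load 9): S-β, S-δ — cost 5×2 + 4×4 = 26
  Shipping 100, fixed 151 → total 251.
  Any other capacity-feasible assignment to {D1, D2, D3} ships for at least 100.
Compare {D2, D3, D4}: its best feasible assignment gives total 283.
Compare {D1, D3, D4}: its best feasible assignment gives total 286.
Every other set of open sites that can feasibly serve all demand totals ≥ 283 even under its best assignment. Minimum: 251.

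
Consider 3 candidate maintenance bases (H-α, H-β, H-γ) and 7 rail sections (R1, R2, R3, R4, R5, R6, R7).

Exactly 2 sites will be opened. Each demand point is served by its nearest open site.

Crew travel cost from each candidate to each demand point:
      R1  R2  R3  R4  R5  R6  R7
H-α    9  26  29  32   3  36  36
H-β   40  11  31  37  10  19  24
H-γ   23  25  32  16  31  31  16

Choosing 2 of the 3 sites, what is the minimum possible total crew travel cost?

126

Open {H-β, H-γ}.
  R1→H-γ 23, R2→H-β 11, R3→H-β 31, R4→H-γ 16, R5→H-β 10, R6→H-β 19, R7→H-γ 16  ⇒ total 126.
Compare {H-α, H-β}: total 127.
Compare {H-α, H-γ}: total 129.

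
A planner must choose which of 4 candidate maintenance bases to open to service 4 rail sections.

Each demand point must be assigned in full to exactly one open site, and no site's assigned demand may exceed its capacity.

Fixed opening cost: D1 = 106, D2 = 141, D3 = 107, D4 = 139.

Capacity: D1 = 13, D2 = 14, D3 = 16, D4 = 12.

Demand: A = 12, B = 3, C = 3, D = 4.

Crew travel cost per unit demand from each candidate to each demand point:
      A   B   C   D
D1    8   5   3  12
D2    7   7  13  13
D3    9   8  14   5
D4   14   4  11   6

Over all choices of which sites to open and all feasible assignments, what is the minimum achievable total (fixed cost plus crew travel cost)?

Open {D1, D3}; cheapest assignment that respects the capacities:
  D1 (cap 13, load 6): B, C — cost 3×5 + 3×3 = 24
  D3 (cap 16, load 16): A, D — cost 12×9 + 4×5 = 128
  Shipping 152, fixed 213 → total 365.
  Any other capacity-feasible assignment to {D1, D3} ships for at least 152.
Compare {D1, D2}: its best feasible assignment gives total 403.
Compare {D1, D4}: its best feasible assignment gives total 410.
Every other set of open sites that can feasibly serve all demand totals ≥ 403 even under its best assignment. Minimum: 365.

365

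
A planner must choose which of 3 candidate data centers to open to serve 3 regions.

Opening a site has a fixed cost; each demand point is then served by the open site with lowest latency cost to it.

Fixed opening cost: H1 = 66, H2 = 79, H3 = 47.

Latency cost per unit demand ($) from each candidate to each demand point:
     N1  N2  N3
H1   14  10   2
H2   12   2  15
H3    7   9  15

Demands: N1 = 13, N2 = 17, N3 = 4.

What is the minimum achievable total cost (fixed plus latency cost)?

311

Open {H2, H3}: assign each demand point to its cheapest open site.
  N1→H3 13×7=91, N2→H2 17×2=34, N3→H2 4×15=60
  latency cost 185, fixed 126 → total 311.
Compare {H1, H2, H3}: latency cost 133 + fixed 192 = 325.
Compare {H2}: latency cost 250 + fixed 79 = 329.
Compare {H1, H2}: latency cost 198 + fixed 145 = 343.
All other subsets cost ≥ 325. Minimum total cost: 311.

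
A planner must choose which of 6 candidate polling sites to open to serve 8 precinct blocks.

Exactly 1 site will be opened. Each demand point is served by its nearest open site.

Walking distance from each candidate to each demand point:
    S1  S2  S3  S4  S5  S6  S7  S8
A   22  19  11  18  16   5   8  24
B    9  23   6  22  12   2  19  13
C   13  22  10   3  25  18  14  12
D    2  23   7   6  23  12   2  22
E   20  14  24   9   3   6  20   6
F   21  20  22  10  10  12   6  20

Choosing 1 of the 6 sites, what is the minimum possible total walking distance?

Open {D}.
  S1→D 2, S2→D 23, S3→D 7, S4→D 6, S5→D 23, S6→D 12, S7→D 2, S8→D 22  ⇒ total 97.
Compare {E}: total 102.
Compare {B}: total 106.
No size-1 selection does better; minimum is 97.

97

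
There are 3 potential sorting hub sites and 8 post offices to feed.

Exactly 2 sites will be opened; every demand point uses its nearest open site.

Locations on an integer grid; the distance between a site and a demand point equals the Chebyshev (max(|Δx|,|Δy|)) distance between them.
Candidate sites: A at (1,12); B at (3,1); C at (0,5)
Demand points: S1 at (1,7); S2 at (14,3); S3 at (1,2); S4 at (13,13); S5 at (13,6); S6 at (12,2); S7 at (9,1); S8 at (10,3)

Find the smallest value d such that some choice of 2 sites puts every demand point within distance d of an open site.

Open {A, B}.
  Farthest demand point is S4 at distance 12 (to A); all others are ≤ 12.
With {B, C} the worst case is 12.
With {A, C} the worst case is 13.
No size-2 selection achieves below 12.

12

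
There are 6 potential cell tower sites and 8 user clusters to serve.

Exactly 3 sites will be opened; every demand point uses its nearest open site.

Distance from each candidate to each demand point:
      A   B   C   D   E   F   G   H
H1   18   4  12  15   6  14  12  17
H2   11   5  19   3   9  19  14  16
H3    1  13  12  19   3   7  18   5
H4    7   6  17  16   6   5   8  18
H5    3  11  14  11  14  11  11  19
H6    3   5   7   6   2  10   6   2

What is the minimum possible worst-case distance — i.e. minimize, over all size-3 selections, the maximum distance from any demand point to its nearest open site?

7

Open {H1, H3, H6}.
  Farthest demand point is C at distance 7 (to H6); all others are ≤ 7.
With {H1, H4, H6} the worst case is 7.
With {H2, H3, H6} the worst case is 7.
No size-3 selection achieves below 7.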